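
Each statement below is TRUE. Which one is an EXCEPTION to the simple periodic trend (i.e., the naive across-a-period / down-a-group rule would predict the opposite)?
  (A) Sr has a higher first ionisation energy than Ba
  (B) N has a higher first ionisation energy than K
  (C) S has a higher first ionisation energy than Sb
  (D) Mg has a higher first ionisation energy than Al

The general trend: first ionisation energy increases across a period and decreases down a group.
(A) Sr (period 5, group 2) vs Ba (period 6, group 2): the stated order agrees with the simple trend.
(B) N (period 2, group 15) vs K (period 4, group 1): the stated order agrees with the simple trend.
(C) S (period 3, group 16) vs Sb (period 5, group 15): the stated order agrees with the simple trend.
(D) Mg (period 3, group 2) vs Al (period 3, group 13): the stated order contradicts the simple trend.
The exception is (D): Al's single 3p electron is easier to remove than one from Mg's filled 3s².

(D)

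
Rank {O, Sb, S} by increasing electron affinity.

O is in period 2, group 16; S is in period 3, group 16; Sb is in period 5, group 15.
EA tends to increase across a period and decrease down a group, though the pattern is less regular than for IE or radius.
Here both period and group differ, so the two effects have to be weighed against each other.
O > Sb: relative to Sb, both the across-period and down-group shifts push O's electron affinity up.
S > O: this pair runs against the simple trend — see the exception note.
Note the exception: S has a higher electron affinity than O, contrary to the simple trend — the compact 2p subshell of O repels the added electron more than S's larger 3p does.
Approximate values (kJ/mol): O 141, S 200, Sb 103.
So from lowest to highest: Sb < O < S.

Sb < O < S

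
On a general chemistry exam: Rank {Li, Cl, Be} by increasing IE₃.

Cl < Li < Be

After 2 electrons have been removed, what remains? Li²⁺ is already 1 electron into the core; Cl²⁺ still has 5 valence electrons; Be²⁺ is the bare [He] core.
Breaking into a closed-shell core is much more expensive than removing a leftover valence electron — Li and Be have the largest IE_3 here.
Approximate IE_3 values (kJ/mol): Li 11815, Cl 3822, Be 14849.
Hence IE_3: Cl < Li < Be.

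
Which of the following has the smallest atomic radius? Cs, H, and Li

H is in period 1, group 1; Li is in period 2, group 1; Cs is in period 6, group 1.
Moving right in a period, electrons are added to the same shell under a stronger nuclear pull, so atoms get smaller; moving down, a new shell is opened and atoms get larger.
All are in group 1, so atomic radius increases down the group.
The smallest atomic radius among these belongs to H.

H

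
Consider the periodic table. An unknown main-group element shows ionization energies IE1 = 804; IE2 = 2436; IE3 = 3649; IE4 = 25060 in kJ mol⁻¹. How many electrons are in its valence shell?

3

Look for the largest jump between consecutive ionization energies: IE4/IE3 ≈ 6.9, far larger than any earlier ratio.
That jump marks the point where a core electron is being removed. So the atom has 3 valence electrons.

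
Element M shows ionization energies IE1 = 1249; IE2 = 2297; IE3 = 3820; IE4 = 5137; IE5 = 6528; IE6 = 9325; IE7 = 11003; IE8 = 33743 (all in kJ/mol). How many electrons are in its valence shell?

7

Look for the largest jump between consecutive ionization energies: IE8/IE7 ≈ 3.1, far larger than any earlier ratio.
That jump marks the point where a core electron is being removed. So the atom has 7 valence electrons.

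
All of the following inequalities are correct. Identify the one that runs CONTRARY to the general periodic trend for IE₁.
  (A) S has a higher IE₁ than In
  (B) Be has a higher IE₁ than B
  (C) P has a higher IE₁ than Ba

(B)

The general trend: IE₁ increases across a period and decreases down a group.
(A) S (period 3, group 16) vs In (period 5, group 13): the stated order agrees with the simple trend.
(B) Be (period 2, group 2) vs B (period 2, group 13): the stated order contradicts the simple trend.
(C) P (period 3, group 15) vs Ba (period 6, group 2): the stated order agrees with the simple trend.
The exception is (B): removing B's lone 2p electron is easier than breaking Be's filled 2s².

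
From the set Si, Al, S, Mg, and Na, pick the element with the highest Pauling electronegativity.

S

Na is in period 3, group 1; Mg is in period 3, group 2; Al is in period 3, group 13; Si is in period 3, group 14; S is in period 3, group 16.
EN rises left→right (higher Z_eff, smaller atoms) and falls top→bottom (larger, more shielded atoms).
All lie in period 3, so electronegativity increases left to right.
The highest Pauling electronegativity among these belongs to S.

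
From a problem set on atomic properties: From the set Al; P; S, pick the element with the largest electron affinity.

Al is in period 3, group 13; P is in period 3, group 15; S is in period 3, group 16.
Electron affinity generally becomes more exothermic across a period toward the halogens and less exothermic down a group.
All lie in period 3, so electron affinity increases left to right.
The largest electron affinity among these belongs to S.

S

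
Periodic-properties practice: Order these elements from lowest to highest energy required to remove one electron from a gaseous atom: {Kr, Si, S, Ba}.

Si is in period 3, group 14; S is in period 3, group 16; Kr is in period 4, group 18; Ba is in period 6, group 2.
First ionization energy rises across a period (greater Z_eff holds electrons more tightly) and falls down a group (valence electrons are farther from the nucleus).
Neither a single period nor a single group — weigh both effects.
Si > Ba: both effects reinforce here, so Si is clearly the higher of the two.
S > Si: S lies to the right of Si in period 3, so the across-period effect alone puts S higher.
Kr > S: the two effects oppose for this pair; the across-period effect wins (1351 vs 1000 kJ/mol).
Approximate values (kJ/mol): Si 786, S 1000, Kr 1351, Ba 503.
So from lowest to highest: Ba < Si < S < Kr.

Ba < Si < S < Kr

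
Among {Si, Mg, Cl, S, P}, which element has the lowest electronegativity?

Mg

Electronegativity increases across a period and decreases down a group, tracking effective nuclear charge and atomic size.
All lie in period 3, so electronegativity increases left to right.
The lowest electronegativity among these belongs to Mg.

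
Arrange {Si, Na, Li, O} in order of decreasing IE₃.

Li > Na > O > Si

IE_3 is the cost of taking one more electron from the +2 cation: Si²⁺ still has 2 valence electrons; Na²⁺ is already 1 electron into the core; Li²⁺ is already 1 electron into the core; O²⁺ still has 4 valence electrons.
Core electrons are held far more tightly than valence electrons, so Na and Li top the IE_3 order.
Valence configurations: Si²⁺ [Ne]3s², O²⁺ [He]2s²2p².
Tabulated IE_3 (kJ/mol): Si 3232, Na 6910, Li 11815, O 5300.
So the third ionization energies run Si < O < Na < Li.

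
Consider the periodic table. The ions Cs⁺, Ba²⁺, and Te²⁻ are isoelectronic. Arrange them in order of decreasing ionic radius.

All of these have 54 electrons, so size is governed by nuclear charge alone: the more protons, the stronger the pull on the same electron cloud, and the smaller the ion.
Nuclear charges: Ba²⁺ (Z=56), Cs⁺ (Z=55), Te²⁻ (Z=52).
Largest to smallest: Te²⁻ > Cs⁺ > Ba²⁺.

Te²⁻ > Cs⁺ > Ba²⁺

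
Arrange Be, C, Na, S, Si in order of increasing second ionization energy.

Si < Be < S < C < Na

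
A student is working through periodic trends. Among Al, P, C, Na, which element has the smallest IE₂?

Al

After 1 electron has been removed, what remains? Al⁺ still has 2 valence electrons; P⁺ still has 4 valence electrons; C⁺ still has 3 valence electrons; Na⁺ is the bare [Ne] core.
Core electrons are held far more tightly than valence electrons, so Na tops the IE_2 order.
Valence configurations: Al⁺ [Ne]3s², P⁺ [Ne]3s²3p², C⁺ [He]2s²2p¹.
The numbers (kJ/mol): Al 1817, P 1907, C 2353, Na 4562.
Hence IE_2: Al < P < C < Na.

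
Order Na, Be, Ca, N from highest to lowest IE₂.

Na > N > Be > Ca

After 1 electron has been removed, what remains? Na⁺ is the bare [Ne] core; Be⁺ still has 1 valence electron; Ca⁺ still has 1 valence electron; N⁺ still has 4 valence electrons.
Core electrons are held far more tightly than valence electrons, so Na tops the IE_2 order.
Valence configurations: Be⁺ [He]2s¹, Ca⁺ [Ar]4s¹, N⁺ [He]2s²2p².
The numbers (kJ/mol): Na 4562, Be 1757, Ca 1145, N 2856.
Putting it together, IE_2: Ca < Be < N < Na.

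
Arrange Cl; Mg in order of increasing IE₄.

Cl < Mg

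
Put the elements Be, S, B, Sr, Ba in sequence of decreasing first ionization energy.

Across a period the outer electron is held more tightly (higher IE₁); down a group it sits in a higher shell, more shielded, and comes off more easily.
Neither a single period nor a single group — weigh both effects.
Sr > Ba: Sr sits above Ba in group 2, so the down-group effect alone puts Sr higher.
B > Sr: both effects reinforce here, so B is clearly the higher of the two.
Be > B: this pair runs against the simple trend — see the exception note.
S > Be: the two effects oppose for this pair; the across-period effect wins (1000 vs 900 kJ/mol).
Note the exception: Be has a higher first ionization energy than B, contrary to the simple trend — removing B's lone 2p electron is easier than breaking Be's filled 2s².
Approximate values (kJ/mol): Be 900, B 801, S 1000, Sr 550, Ba 503.
So from highest to lowest: S > Be > B > Sr > Ba.

S > Be > B > Sr > Ba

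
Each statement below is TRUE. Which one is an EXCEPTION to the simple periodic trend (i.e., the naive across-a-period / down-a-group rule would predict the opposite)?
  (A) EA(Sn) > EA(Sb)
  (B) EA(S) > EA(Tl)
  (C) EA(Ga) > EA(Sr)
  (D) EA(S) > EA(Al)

The general trend: electron affinity increases across a period and decreases down a group.
(A) Sn (period 5, group 14) vs Sb (period 5, group 15): the stated order contradicts the simple trend.
(B) S (period 3, group 16) vs Tl (period 6, group 13): the stated order agrees with the simple trend.
(C) Ga (period 4, group 13) vs Sr (period 5, group 2): the stated order agrees with the simple trend.
(D) S (period 3, group 16) vs Al (period 3, group 13): the stated order agrees with the simple trend.
The exception is (A): adding an electron to Sb's half-filled 5p³ is unfavourable, so Sn has the more exothermic EA.

(A)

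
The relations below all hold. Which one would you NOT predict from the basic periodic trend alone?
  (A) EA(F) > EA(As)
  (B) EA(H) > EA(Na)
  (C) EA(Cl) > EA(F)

The general trend: electron affinity increases across a period and decreases down a group.
(A) F (period 2, group 17) vs As (period 4, group 15): the stated order agrees with the simple trend.
(B) H (period 1, group 1) vs Na (period 3, group 1): the stated order agrees with the simple trend.
(C) Cl (period 3, group 17) vs F (period 2, group 17): the stated order contradicts the simple trend.
The exception is (C): F's small 2p subshell makes the incoming electron feel strong e⁻–e⁻ repulsion, so Cl actually releases more energy on gaining an electron.

(C)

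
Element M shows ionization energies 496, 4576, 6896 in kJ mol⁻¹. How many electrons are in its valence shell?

1

Look for the largest jump between consecutive ionization energies: IE2/IE1 ≈ 9.2, far larger than any earlier ratio.
That jump marks the point where a core electron is being removed. So the atom has 1 valence electron.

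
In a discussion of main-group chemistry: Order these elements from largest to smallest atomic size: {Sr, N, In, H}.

Sr > In > N > H

H is in period 1, group 1; N is in period 2, group 15; Sr is in period 5, group 2; In is in period 5, group 13.
Atomic radius shrinks across a period as nuclear charge pulls the same shell inward, and grows down a group as new shells are added.
These span different periods and groups, so the two trends combine.
N > H: the two effects oppose for this pair; the down-group effect wins (71 vs 32 pm).
In > N: both effects reinforce here, so In is clearly the larger of the two.
Sr > In: Sr lies to the left of In in period 5, so the across-period effect alone puts Sr larger.
For reference (pm): H 32, N 71, Sr 185, In 142.
So from largest to smallest: Sr > In > N > H.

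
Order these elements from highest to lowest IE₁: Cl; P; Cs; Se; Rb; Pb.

Cl > P > Se > Pb > Rb > Cs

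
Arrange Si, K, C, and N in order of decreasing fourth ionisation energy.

N > C > K > Si

The fourth ionization energy removes an electron from the +3 ion. For each element: Si³⁺ still has 1 valence electron; K³⁺ is already 2 electrons into the core; C³⁺ still has 1 valence electron; N³⁺ still has 2 valence electrons.
Usually core removal costs more than valence removal, but here the competition is close: a tightly held n=2 valence electron can cost more to remove than an n=3 core electron, so the actual values have to decide it.
Valence configurations: Si³⁺ [Ne]3s¹, C³⁺ [He]2s¹, N³⁺ [He]2s².
The numbers (kJ/mol): Si 4356, K 5877, C 6223, N 7475.
So the fourth ionization energies run Si < K < C < N.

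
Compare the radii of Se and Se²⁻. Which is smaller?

Forming Se²⁻ adds 2 electrons to Se. More electron–electron repulsion in the same shell, with unchanged nuclear charge, lets the cloud expand.
An anion is larger than its parent atom: Se²⁻ > Se.

Se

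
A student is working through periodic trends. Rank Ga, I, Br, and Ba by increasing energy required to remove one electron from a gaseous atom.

Ba < Ga < I < Br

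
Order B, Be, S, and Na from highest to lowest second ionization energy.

IE_2 is the cost of taking one more electron from the +1 cation: B⁺ still has 2 valence electrons; Be⁺ still has 1 valence electron; S⁺ still has 5 valence electrons; Na⁺ is the bare [Ne] core.
Pulling an electron out of a noble-gas core costs far more than removing a remaining valence electron, so Na sits at the high end of IE_2.
Valence configurations: B⁺ [He]2s², Be⁺ [He]2s¹, S⁺ [Ne]3s²3p³.
Tabulated IE_2 (kJ/mol): B 2427, Be 1757, S 2252, Na 4562.
Overall IE_2 order: Be < S < B < Na.

Na > B > S > Be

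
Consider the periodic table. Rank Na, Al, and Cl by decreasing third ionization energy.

After 2 electrons have been removed, what remains? Na²⁺ is already 1 electron into the core; Al²⁺ still has 1 valence electron; Cl²⁺ still has 5 valence electrons.
Pulling an electron out of a noble-gas core costs far more than removing a remaining valence electron, so Na sits at the high end of IE_3.
Valence configurations: Al²⁺ [Ne]3s¹, Cl²⁺ [Ne]3s²3p³.
The numbers (kJ/mol): Na 6910, Al 2745, Cl 3822.
So the third ionization energies run Al < Cl < Na.

Na > Cl > Al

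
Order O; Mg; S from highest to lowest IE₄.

After 3 electrons have been removed, what remains? O³⁺ still has 3 valence electrons; Mg³⁺ is already 1 electron into the core; S³⁺ still has 3 valence electrons.
Breaking into a closed-shell core is much more expensive than removing a leftover valence electron — Mg has the largest IE_4 here.
Valence configurations: O³⁺ [He]2s²2p¹, S³⁺ [Ne]3s²3p¹.
Tabulated IE_4 (kJ/mol): O 7469, Mg 10543, S 4556.
Hence IE_4: S < O < Mg.

Mg > O > S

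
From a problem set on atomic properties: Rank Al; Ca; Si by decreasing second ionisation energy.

Al > Si > Ca

After 1 electron has been removed, what remains? Al⁺ still has 2 valence electrons; Ca⁺ still has 1 valence electron; Si⁺ still has 3 valence electrons.
All are still removing valence electrons, so compare the +1 ions as you would atoms: IE_2 generally rises across a period (higher Z_eff) and falls down a group (larger shell), subject to the usual subshell exceptions.
Valence configurations: Al⁺ [Ne]3s², Ca⁺ [Ar]4s¹, Si⁺ [Ne]3s²3p¹.
Si⁺ loses a lone 3p electron whereas Al⁺ must break into a filled 3s² pair, so IE_2(Al) > IE_2(Si) even though Si has the higher nuclear charge.
The numbers (kJ/mol): Al 1817, Ca 1145, Si 1577.
Hence IE_2: Ca < Si < Al.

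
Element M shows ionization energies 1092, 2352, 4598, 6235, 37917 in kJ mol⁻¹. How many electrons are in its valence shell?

4

Look for the largest jump between consecutive ionization energies: IE5/IE4 ≈ 6.1, far larger than any earlier ratio.
That jump marks the point where a core electron is being removed. So the atom has 4 valence electrons.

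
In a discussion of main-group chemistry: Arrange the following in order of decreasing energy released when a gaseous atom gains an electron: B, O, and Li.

O > Li > B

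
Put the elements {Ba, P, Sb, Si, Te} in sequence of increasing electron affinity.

Ba < P < Sb < Si < Te

Si is in period 3, group 14; P is in period 3, group 15; Sb is in period 5, group 15; Te is in period 5, group 16; Ba is in period 6, group 2.
Electron affinity generally becomes more exothermic across a period toward the halogens and less exothermic down a group.
These span different periods and groups, so the two trends combine.
P > Ba: relative to Ba, both the across-period and down-group shifts push P's electron affinity up.
Sb > P: this pair runs against the simple trend — see the exception note.
Si > Sb: period and group pull opposite ways; the down-group shift dominates (134 vs 103 kJ/mol).
Te > Si: the two effects oppose for this pair; the across-period effect wins (190 vs 134 kJ/mol).
Note the exception: Sb has a higher electron affinity than P, contrary to the simple trend — both are half-filled np³, but the pairing/repulsion penalty for the added electron shrinks as the p orbitals become larger and more diffuse down the group, and for Sb that outweighs the weaker nuclear attraction.
Note the exception: Si has a higher electron affinity than P, contrary to the simple trend — adding an electron to P's half-filled 3p³ is unfavourable, so Si (3p²) has the more exothermic EA.
For reference (kJ/mol): Si 134, P 72, Sb 103, Te 190, Ba 14.
So from lowest to highest: Ba < P < Sb < Si < Te.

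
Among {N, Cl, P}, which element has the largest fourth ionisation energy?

N

After 3 electrons have been removed, what remains? N³⁺ still has 2 valence electrons; Cl³⁺ still has 4 valence electrons; P³⁺ still has 2 valence electrons.
All are still removing valence electrons, so compare the +3 ions as you would atoms: IE_4 generally rises across a period (higher Z_eff) and falls down a group (larger shell), subject to the usual subshell exceptions.
Valence configurations: N³⁺ [He]2s², Cl³⁺ [Ne]3s²3p², P³⁺ [Ne]3s².
Approximate IE_4 values (kJ/mol): N 7475, Cl 5159, P 4964.
Hence IE_4: P < Cl < N.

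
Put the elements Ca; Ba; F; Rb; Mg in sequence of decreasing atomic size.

F is in period 2, group 17; Mg is in period 3, group 2; Ca is in period 4, group 2; Rb is in period 5, group 1; Ba is in period 6, group 2.
Across a period the added protons contract the valence shell; down a group each new principal shell makes the atom larger.
Neither a single period nor a single group — weigh both effects.
Mg > F: relative to F, both the across-period and down-group shifts push Mg's atomic radius up.
Ca > Mg: Ca sits below Mg in group 2, so the down-group effect alone puts Ca larger.
Ba > Ca: Ba sits below Ca in group 2, so the down-group effect alone puts Ba larger.
Rb > Ba: period and group pull opposite ways; the across-period shift dominates (210 vs 196 pm).
Tabulated atomic radius (pm): F 64, Mg 139, Ca 171, Rb 210, Ba 196.
So from largest to smallest: Rb > Ba > Ca > Mg > F.

Rb, Ba, Ca, Mg, F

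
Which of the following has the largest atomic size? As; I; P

I

Moving right in a period, electrons are added to the same shell under a stronger nuclear pull, so atoms get smaller; moving down, a new shell is opened and atoms get larger.
Neither a single period nor a single group — weigh both effects.
As > P: they share group 15; the group trend gives As the larger value.
I > As: the two effects oppose for this pair; the down-group effect wins (133 vs 121 pm).
Approximate values (pm): P 111, As 121, I 133.
The largest atomic size among these belongs to I.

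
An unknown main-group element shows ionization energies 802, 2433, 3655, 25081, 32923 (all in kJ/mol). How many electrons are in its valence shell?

3

Look for the largest jump between consecutive ionization energies: IE4/IE3 ≈ 6.9, far larger than any earlier ratio.
That jump marks the point where a core electron is being removed. So the atom has 3 valence electrons.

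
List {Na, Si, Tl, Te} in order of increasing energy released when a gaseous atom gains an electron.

Tl < Na < Si < Te

Na is in period 3, group 1; Si is in period 3, group 14; Te is in period 5, group 16; Tl is in period 6, group 13.
Adding an electron releases more energy for atoms nearer the top right (short of the noble gases).
Here both period and group differ, so the two effects have to be weighed against each other.
Na > Tl: period and group pull opposite ways; the down-group shift dominates (53 vs 19 kJ/mol).
Si > Na: Si lies to the right of Na in period 3, so the across-period effect alone puts Si higher.
Te > Si: period and group pull opposite ways; the across-period shift dominates (190 vs 134 kJ/mol).
Tabulated electron affinity (kJ/mol): Na 53, Si 134, Te 190, Tl 19.
So from lowest to highest: Tl < Na < Si < Te.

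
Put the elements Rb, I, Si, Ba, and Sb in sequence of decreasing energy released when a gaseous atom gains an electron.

Si is in period 3, group 14; Rb is in period 5, group 1; Sb is in period 5, group 15; I is in period 5, group 17; Ba is in period 6, group 2.
Electron affinity generally becomes more exothermic across a period toward the halogens and less exothermic down a group.
Here both period and group differ, so the two effects have to be weighed against each other.
Rb > Ba: period and group pull opposite ways; the down-group shift dominates (47 vs 14 kJ/mol).
Sb > Rb: Sb lies to the right of Rb in period 5, so the across-period effect alone puts Sb higher.
Si > Sb: period and group pull opposite ways; the down-group shift dominates (134 vs 103 kJ/mol).
I > Si: period and group pull opposite ways; the across-period shift dominates (295 vs 134 kJ/mol).
For reference (kJ/mol): Si 134, Rb 47, Sb 103, I 295, Ba 14.
So from highest to lowest: I > Si > Sb > Rb > Ba.

I, Si, Sb, Rb, Ba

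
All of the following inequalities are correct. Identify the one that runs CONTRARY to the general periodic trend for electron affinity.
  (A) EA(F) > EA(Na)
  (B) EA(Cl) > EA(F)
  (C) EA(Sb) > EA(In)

(B)

The general trend: electron affinity increases across a period and decreases down a group.
(A) F (period 2, group 17) vs Na (period 3, group 1): the stated order agrees with the simple trend.
(B) Cl (period 3, group 17) vs F (period 2, group 17): the stated order contradicts the simple trend.
(C) Sb (period 5, group 15) vs In (period 5, group 13): the stated order agrees with the simple trend.
The exception is (B): F's small 2p subshell makes the incoming electron feel strong e⁻–e⁻ repulsion, so Cl actually releases more energy on gaining an electron.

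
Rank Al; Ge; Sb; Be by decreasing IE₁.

Be > Sb > Ge > Al

Be is in period 2, group 2; Al is in period 3, group 13; Ge is in period 4, group 14; Sb is in period 5, group 15.
IE₁ increases left→right with effective nuclear charge and decreases top→bottom as the valence shell moves farther out.
These sit on a diagonal, where the across-period and down-group effects partly cancel.
Ge > Al: period and group pull opposite ways; the across-period shift dominates (762 vs 578 kJ/mol).
Sb > Ge: period and group pull opposite ways; the across-period shift dominates (831 vs 762 kJ/mol).
Be > Sb: the two effects oppose for this pair; the down-group effect wins (900 vs 831 kJ/mol).
For reference (kJ/mol): Be 900, Al 578, Ge 762, Sb 831.
So from highest to lowest: Be > Sb > Ge > Al.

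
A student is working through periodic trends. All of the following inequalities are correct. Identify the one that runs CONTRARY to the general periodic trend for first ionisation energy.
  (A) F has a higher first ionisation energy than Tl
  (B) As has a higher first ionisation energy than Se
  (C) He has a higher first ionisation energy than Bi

The general trend: first ionisation energy increases across a period and decreases down a group.
(A) F (period 2, group 17) vs Tl (period 6, group 13): the stated order agrees with the simple trend.
(B) As (period 4, group 15) vs Se (period 4, group 16): the stated order contradicts the simple trend.
(C) He (period 1, group 18) vs Bi (period 6, group 15): the stated order agrees with the simple trend.
The exception is (B): Se (4p⁴) ionizes more easily than half-filled As (4p³).

(B)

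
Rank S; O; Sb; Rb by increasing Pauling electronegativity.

Rb, Sb, S, O

O is in period 2, group 16; S is in period 3, group 16; Rb is in period 5, group 1; Sb is in period 5, group 15.
Atoms toward the upper right of the periodic table pull bonding electrons most strongly.
Neither a single period nor a single group — weigh both effects.
Sb > Rb: both are in period 5; the period trend gives Sb the larger value.
S > Sb: relative to Sb, both the across-period and down-group shifts push S's electronegativity up.
O > S: O sits above S in group 16, so the down-group effect alone puts O higher.
Tabulated electronegativity (Pauling): O 3.44, S 2.58, Rb 0.82, Sb 2.05.
So from lowest to highest: Rb < Sb < S < O.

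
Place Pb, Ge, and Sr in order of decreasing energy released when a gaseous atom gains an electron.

Ge > Pb > Sr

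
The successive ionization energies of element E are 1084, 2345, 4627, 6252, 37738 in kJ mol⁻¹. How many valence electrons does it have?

4

Look for the largest jump between consecutive ionization energies: IE5/IE4 ≈ 6.0, far larger than any earlier ratio.
That jump marks the point where a core electron is being removed. So the atom has 4 valence electrons.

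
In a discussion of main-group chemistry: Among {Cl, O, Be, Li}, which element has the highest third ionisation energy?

Consider each +2 ion: Cl²⁺ still has 5 valence electrons; O²⁺ still has 4 valence electrons; Be²⁺ is the bare [He] core; Li²⁺ is already 1 electron into the core.
Core electrons are held far more tightly than valence electrons, so Li and Be top the IE_3 order.
Valence configurations: Cl²⁺ [Ne]3s²3p³, O²⁺ [He]2s²2p².
Approximate IE_3 values (kJ/mol): Cl 3822, O 5300, Be 14849, Li 11815.
Overall IE_3 order: Cl < O < Li < Be.

Be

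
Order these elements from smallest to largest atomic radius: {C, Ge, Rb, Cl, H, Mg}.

H is in period 1, group 1; C is in period 2, group 14; Mg is in period 3, group 2; Cl is in period 3, group 17; Ge is in period 4, group 14; Rb is in period 5, group 1.
Across a period the added protons contract the valence shell; down a group each new principal shell makes the atom larger.
These span different periods and groups, so the two trends combine.
C > H: period and group pull opposite ways; the down-group shift dominates (75 vs 32 pm).
Cl > C: period and group pull opposite ways; the down-group shift dominates (99 vs 75 pm).
Ge > Cl: both effects reinforce here, so Ge is clearly the larger of the two.
Mg > Ge: period and group pull opposite ways; the across-period shift dominates (139 vs 121 pm).
Rb > Mg: both effects reinforce here, so Rb is clearly the larger of the two.
Tabulated atomic radius (pm): H 32, C 75, Mg 139, Cl 99, Ge 121, Rb 210.
So from smallest to largest: H < C < Cl < Ge < Mg < Rb.

H, C, Cl, Ge, Mg, Rb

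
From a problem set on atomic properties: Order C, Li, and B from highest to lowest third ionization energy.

IE_3 is the cost of taking one more electron from the +2 cation: C²⁺ still has 2 valence electrons; Li²⁺ is already 1 electron into the core; B²⁺ still has 1 valence electron.
Breaking into a closed-shell core is much more expensive than removing a leftover valence electron — Li has the largest IE_3 here.
Valence configurations: C²⁺ [He]2s², B²⁺ [He]2s¹.
The numbers (kJ/mol): C 4620, Li 11815, B 3660.
Hence IE_3: B < C < Li.

Li > C > B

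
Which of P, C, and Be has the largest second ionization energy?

C

IE_2 is the cost of taking one more electron from the +1 cation: P⁺ still has 4 valence electrons; C⁺ still has 3 valence electrons; Be⁺ still has 1 valence electron.
All are still removing valence electrons, so compare the +1 ions as you would atoms: IE_2 generally rises across a period (higher Z_eff) and falls down a group (larger shell), subject to the usual subshell exceptions.
Valence configurations: P⁺ [Ne]3s²3p², C⁺ [He]2s²2p¹, Be⁺ [He]2s¹.
Approximate IE_2 values (kJ/mol): P 1907, C 2353, Be 1757.
Overall IE_2 order: Be < P < C.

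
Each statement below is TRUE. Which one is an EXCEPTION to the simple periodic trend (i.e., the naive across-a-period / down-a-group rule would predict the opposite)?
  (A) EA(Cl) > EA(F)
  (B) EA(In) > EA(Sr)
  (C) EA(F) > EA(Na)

The general trend: electron affinity increases across a period and decreases down a group.
(A) Cl (period 3, group 17) vs F (period 2, group 17): the stated order contradicts the simple trend.
(B) In (period 5, group 13) vs Sr (period 5, group 2): the stated order agrees with the simple trend.
(C) F (period 2, group 17) vs Na (period 3, group 1): the stated order agrees with the simple trend.
The exception is (A): F's small 2p subshell makes the incoming electron feel strong e⁻–e⁻ repulsion, so Cl actually releases more energy on gaining an electron.

(A)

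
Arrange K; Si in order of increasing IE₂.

Si, K

After 1 electron has been removed, what remains? K⁺ is the bare [Ar] core; Si⁺ still has 3 valence electrons.
Breaking into a closed-shell core is much more expensive than removing a leftover valence electron — K has the largest IE_2 here.
Tabulated IE_2 (kJ/mol): K 3052, Si 1577.
Overall IE_2 order: Si < K.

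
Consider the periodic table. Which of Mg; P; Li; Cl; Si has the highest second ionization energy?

Li

After 1 electron has been removed, what remains? Mg⁺ still has 1 valence electron; P⁺ still has 4 valence electrons; Li⁺ is the bare [He] core; Cl⁺ still has 6 valence electrons; Si⁺ still has 3 valence electrons.
Pulling an electron out of a noble-gas core costs far more than removing a remaining valence electron, so Li sits at the high end of IE_2.
Valence configurations: Mg⁺ [Ne]3s¹, P⁺ [Ne]3s²3p², Cl⁺ [Ne]3s²3p⁴, Si⁺ [Ne]3s²3p¹.
Approximate IE_2 values (kJ/mol): Mg 1451, P 1907, Li 7298, Cl 2298, Si 1577.
Putting it together, IE_2: Mg < Si < P < Cl < Li.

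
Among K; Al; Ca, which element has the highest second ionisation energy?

K

After 1 electron has been removed, what remains? K⁺ is the bare [Ar] core; Al⁺ still has 2 valence electrons; Ca⁺ still has 1 valence electron.
Breaking into a closed-shell core is much more expensive than removing a leftover valence electron — K has the largest IE_2 here.
Valence configurations: Al⁺ [Ne]3s², Ca⁺ [Ar]4s¹.
Tabulated IE_2 (kJ/mol): K 3052, Al 1817, Ca 1145.
Hence IE_2: Ca < Al < K.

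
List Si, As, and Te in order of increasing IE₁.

First ionization energy rises across a period (greater Z_eff holds electrons more tightly) and falls down a group (valence electrons are farther from the nucleus).
These sit on a diagonal, where the across-period and down-group effects partly cancel.
Te > Si: the two effects oppose for this pair; the across-period effect wins (869 vs 786 kJ/mol).
As > Te: the two effects oppose for this pair; the down-group effect wins (947 vs 869 kJ/mol).
Tabulated first ionization energy (kJ/mol): Si 786, As 947, Te 869.
So from lowest to highest: Si < Te < As.

Si < Te < As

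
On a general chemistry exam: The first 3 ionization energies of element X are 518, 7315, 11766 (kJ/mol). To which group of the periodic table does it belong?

Look for the largest jump between consecutive ionization energies: IE2/IE1 ≈ 14.1, far larger than any earlier ratio.
That jump marks the point where a core electron is being removed. So the atom has 1 valence electron.
A main-group element with 1 valence electron is in group 1.

Group 1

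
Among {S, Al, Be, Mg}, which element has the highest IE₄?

Be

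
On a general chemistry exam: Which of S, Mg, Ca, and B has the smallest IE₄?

S

Consider each +3 ion: S³⁺ still has 3 valence electrons; Mg³⁺ is already 1 electron into the core; Ca³⁺ is already 1 electron into the core; B³⁺ is the bare [He] core.
Pulling an electron out of a noble-gas core costs far more than removing a remaining valence electron, so Ca, Mg and B sit at the high end of IE_4.
The numbers (kJ/mol): S 4556, Mg 10543, Ca 6491, B 25026.
Overall IE_4 order: S < Ca < Mg < B.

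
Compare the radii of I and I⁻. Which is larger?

I⁻

Forming I⁻ adds 1 electron to I. More electron–electron repulsion in the same shell, with unchanged nuclear charge, lets the cloud expand.
An anion is larger than its parent atom: I⁻ > I.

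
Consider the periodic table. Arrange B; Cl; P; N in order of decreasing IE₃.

N > Cl > B > P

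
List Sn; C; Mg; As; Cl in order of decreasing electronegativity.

C is in period 2, group 14; Mg is in period 3, group 2; Cl is in period 3, group 17; As is in period 4, group 15; Sn is in period 5, group 14.
Atoms toward the upper right of the periodic table pull bonding electrons most strongly.
Here both period and group differ, so the two effects have to be weighed against each other.
Sn > Mg: period and group pull opposite ways; the across-period shift dominates (1.96 vs 1.31).
As > Sn: relative to Sn, both the across-period and down-group shifts push As's electronegativity up.
C > As: period and group pull opposite ways; the down-group shift dominates (2.55 vs 2.18).
Cl > C: period and group pull opposite ways; the across-period shift dominates (3.16 vs 2.55).
Tabulated electronegativity (Pauling): C 2.55, Mg 1.31, Cl 3.16, As 2.18, Sn 1.96.
So from highest to lowest: Cl > C > As > Sn > Mg.

Cl > C > As > Sn > Mg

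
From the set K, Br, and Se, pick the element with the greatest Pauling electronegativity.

Br

Electronegativity increases across a period and decreases down a group, tracking effective nuclear charge and atomic size.
All lie in period 4, so electronegativity increases left to right.
The greatest Pauling electronegativity among these belongs to Br.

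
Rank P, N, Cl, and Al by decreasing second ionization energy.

After 1 electron has been removed, what remains? P⁺ still has 4 valence electrons; N⁺ still has 4 valence electrons; Cl⁺ still has 6 valence electrons; Al⁺ still has 2 valence electrons.
All are still removing valence electrons, so compare the +1 ions as you would atoms: IE_2 generally rises across a period (higher Z_eff) and falls down a group (larger shell), subject to the usual subshell exceptions.
Valence configurations: P⁺ [Ne]3s²3p², N⁺ [He]2s²2p², Cl⁺ [Ne]3s²3p⁴, Al⁺ [Ne]3s².
The numbers (kJ/mol): P 1907, N 2856, Cl 2298, Al 1817.
Overall IE_2 order: Al < P < Cl < N.

N > Cl > P > Al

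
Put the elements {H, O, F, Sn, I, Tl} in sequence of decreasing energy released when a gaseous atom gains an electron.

F, I, O, Sn, H, Tl

H is in period 1, group 1; O is in period 2, group 16; F is in period 2, group 17; Sn is in period 5, group 14; I is in period 5, group 17; Tl is in period 6, group 13.
Electron affinity generally becomes more exothermic across a period toward the halogens and less exothermic down a group.
Neither a single period nor a single group — weigh both effects.
H > Tl: the two effects oppose for this pair; the down-group effect wins (73 vs 19 kJ/mol).
Sn > H: period and group pull opposite ways; the across-period shift dominates (107 vs 73 kJ/mol).
O > Sn: relative to Sn, both the across-period and down-group shifts push O's electron affinity up.
I > O: period and group pull opposite ways; the across-period shift dominates (295 vs 141 kJ/mol).
F > I: F sits above I in group 17, so the down-group effect alone puts F higher.
Approximate values (kJ/mol): H 73, O 141, F 328, Sn 107, I 295, Tl 19.
So from highest to lowest: F > I > O > Sn > H > Tl.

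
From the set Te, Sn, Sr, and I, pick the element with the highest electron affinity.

I

Sr is in period 5, group 2; Sn is in period 5, group 14; Te is in period 5, group 16; I is in period 5, group 17.
EA tends to increase across a period and decrease down a group, though the pattern is less regular than for IE or radius.
All lie in period 5, so electron affinity increases left to right.
The highest electron affinity among these belongs to I.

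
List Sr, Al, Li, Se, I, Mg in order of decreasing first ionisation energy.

Li is in period 2, group 1; Mg is in period 3, group 2; Al is in period 3, group 13; Se is in period 4, group 16; Sr is in period 5, group 2; I is in period 5, group 17.
Removing the outermost electron gets harder across a period and easier down a group.
Here both period and group differ, so the two effects have to be weighed against each other.
Sr > Li: period and group pull opposite ways; the across-period shift dominates (550 vs 520 kJ/mol).
Al > Sr: relative to Sr, both the across-period and down-group shifts push Al's first ionization energy up.
Mg > Al: this pair runs against the simple trend — see the exception note.
Se > Mg: period and group pull opposite ways; the across-period shift dominates (941 vs 738 kJ/mol).
I > Se: the two effects oppose for this pair; the across-period effect wins (1008 vs 941 kJ/mol).
Note the exception: Mg has a higher first ionization energy than Al, contrary to the simple trend — Al's single 3p electron is easier to remove than one from Mg's filled 3s².
Approximate values (kJ/mol): Li 520, Mg 738, Al 578, Se 941, Sr 550, I 1008.
So from highest to lowest: I > Se > Mg > Al > Sr > Li.

I > Se > Mg > Al > Sr > Li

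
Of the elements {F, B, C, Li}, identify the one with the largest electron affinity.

F

Electron affinity generally becomes more exothermic across a period toward the halogens and less exothermic down a group.
All lie in period 2; the across-period trend (electron affinity increases left to right) applies, with the exception below.
Note the exception: Li has a higher electron affinity than B, contrary to the simple trend — B's ns²np¹ configuration gives only a small electron affinity — the sparsely filled np subshell binds an added electron weakly.
Approximate values (kJ/mol): Li 60, B 27, C 122, F 328.
The largest electron affinity among these belongs to F.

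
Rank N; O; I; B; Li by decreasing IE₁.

N, O, I, B, Li

IE₁ increases left→right with effective nuclear charge and decreases top→bottom as the valence shell moves farther out.
These span different periods and groups, so the two trends combine.
B > Li: both are in period 2; the period trend gives B the larger value.
I > B: the two effects oppose for this pair; the across-period effect wins (1008 vs 801 kJ/mol).
O > I: period and group pull opposite ways; the down-group shift dominates (1314 vs 1008 kJ/mol).
N > O: this pair runs against the simple trend — see the exception note.
Note the exception: N has a higher first ionization energy than O, contrary to the simple trend — pairing an electron in O's 2p⁴ costs repulsion energy, so O ionizes more easily than half-filled N (2p³).
Tabulated first ionization energy (kJ/mol): Li 520, B 801, N 1402, O 1314, I 1008.
So from highest to lowest: N > O > I > B > Li.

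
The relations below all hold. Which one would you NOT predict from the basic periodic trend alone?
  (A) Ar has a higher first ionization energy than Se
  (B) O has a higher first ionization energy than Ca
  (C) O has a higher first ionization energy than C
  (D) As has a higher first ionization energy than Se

(D)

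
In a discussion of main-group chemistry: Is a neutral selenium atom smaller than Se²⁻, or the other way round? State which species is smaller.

Se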